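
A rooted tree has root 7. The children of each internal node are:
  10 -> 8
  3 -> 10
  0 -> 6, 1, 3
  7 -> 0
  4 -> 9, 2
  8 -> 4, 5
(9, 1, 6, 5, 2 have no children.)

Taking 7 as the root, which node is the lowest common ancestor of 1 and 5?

0

Ancestors of 1 (toward the root): 1, 0, 7.
Ancestors of 5: 5, 8, 10, 3, 0, 7.
The deepest node appearing in both lists is 0.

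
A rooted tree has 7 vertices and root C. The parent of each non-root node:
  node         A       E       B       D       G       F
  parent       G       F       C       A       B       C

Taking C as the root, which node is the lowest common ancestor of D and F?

C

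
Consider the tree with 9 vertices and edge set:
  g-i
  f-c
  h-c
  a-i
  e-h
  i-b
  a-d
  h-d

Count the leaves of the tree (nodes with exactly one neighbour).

4

Exactly 4 nodes have a single neighbour: b, e, f, g.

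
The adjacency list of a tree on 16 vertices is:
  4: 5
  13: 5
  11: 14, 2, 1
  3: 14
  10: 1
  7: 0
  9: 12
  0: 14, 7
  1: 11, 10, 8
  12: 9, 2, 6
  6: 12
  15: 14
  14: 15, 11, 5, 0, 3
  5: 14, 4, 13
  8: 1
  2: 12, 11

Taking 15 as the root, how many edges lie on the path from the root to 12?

4

Path from 15 to 12: 15 – 14 – 11 – 2 – 12, which has 4 edges.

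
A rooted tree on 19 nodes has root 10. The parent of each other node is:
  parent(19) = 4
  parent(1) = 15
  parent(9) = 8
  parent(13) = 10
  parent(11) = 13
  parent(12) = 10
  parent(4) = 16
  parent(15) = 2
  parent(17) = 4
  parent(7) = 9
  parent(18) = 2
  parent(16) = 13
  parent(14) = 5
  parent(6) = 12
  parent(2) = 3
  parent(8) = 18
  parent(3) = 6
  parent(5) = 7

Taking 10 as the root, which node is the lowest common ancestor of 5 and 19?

10

Path 5→root: 5 7 9 8 18 2 3 6 12 10; path 19→root: 19 4 16 13 10.
First common node: 10.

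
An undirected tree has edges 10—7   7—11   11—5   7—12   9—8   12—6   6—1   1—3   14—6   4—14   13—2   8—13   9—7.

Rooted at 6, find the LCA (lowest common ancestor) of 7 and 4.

6

7's ancestor chain is 7, 12, 6 and 4's is 4, 14, 6; they first meet at 6.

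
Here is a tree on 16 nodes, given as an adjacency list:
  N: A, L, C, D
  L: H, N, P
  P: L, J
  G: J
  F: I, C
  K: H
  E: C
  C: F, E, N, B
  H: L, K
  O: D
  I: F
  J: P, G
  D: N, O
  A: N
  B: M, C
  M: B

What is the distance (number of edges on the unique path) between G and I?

Walking from G: G - J - P - L - N - C - F - I. Length 7.

7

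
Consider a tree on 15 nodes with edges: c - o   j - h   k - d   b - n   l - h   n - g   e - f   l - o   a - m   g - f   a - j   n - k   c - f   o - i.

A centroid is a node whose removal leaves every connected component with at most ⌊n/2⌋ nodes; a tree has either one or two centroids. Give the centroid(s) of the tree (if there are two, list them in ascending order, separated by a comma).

c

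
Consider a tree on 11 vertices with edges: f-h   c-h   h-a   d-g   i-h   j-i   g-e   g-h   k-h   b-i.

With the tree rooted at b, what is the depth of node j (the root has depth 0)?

2

b–i–j — 2 edges.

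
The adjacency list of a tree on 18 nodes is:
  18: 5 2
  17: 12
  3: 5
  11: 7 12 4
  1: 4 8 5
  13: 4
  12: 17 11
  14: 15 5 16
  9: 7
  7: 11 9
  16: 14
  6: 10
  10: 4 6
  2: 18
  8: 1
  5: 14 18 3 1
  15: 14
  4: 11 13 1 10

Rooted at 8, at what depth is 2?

4

8 – 1 – 5 – 18 – 2 — 4 edges.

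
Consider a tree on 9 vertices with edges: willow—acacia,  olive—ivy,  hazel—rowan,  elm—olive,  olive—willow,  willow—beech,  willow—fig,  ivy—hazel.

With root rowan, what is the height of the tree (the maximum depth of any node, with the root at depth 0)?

A deepest node is acacia, reached by rowan–hazel–ivy–olive–willow–acacia.
That path has 5 edges, so the height is 5.

5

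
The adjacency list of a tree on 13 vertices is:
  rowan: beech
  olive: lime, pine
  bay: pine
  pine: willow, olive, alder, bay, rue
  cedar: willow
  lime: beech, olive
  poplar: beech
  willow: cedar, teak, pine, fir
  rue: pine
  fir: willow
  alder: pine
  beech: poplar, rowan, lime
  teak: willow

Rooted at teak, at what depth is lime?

4

Climbing from lime to the root: lime → olive → pine → willow → teak. That's 4 steps.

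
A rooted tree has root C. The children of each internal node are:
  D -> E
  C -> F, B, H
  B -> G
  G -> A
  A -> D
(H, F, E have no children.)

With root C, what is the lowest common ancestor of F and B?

C

Ancestors of F (toward the root): F, C.
Ancestors of B: B, C.
The deepest node appearing in both lists is C.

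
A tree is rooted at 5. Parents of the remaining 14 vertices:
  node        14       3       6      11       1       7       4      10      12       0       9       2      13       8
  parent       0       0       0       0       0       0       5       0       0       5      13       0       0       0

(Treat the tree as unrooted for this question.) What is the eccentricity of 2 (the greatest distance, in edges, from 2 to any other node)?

The node farthest from 2 is 9 (4 also at distance 3), via 2 – 0 – 13 – 9 — 3 edges.

3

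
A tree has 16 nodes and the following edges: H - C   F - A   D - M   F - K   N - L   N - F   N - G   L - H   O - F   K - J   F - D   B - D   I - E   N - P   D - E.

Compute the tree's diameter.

BFS from C reaches I last, at distance 7; BFS from I confirms no node is farther.
Path: C – H – L – N – F – D – E – I.

7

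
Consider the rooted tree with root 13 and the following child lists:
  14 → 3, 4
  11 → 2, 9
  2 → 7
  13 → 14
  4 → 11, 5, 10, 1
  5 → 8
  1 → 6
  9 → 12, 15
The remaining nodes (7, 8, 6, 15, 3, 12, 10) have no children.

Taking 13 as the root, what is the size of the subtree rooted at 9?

3

Descendants of 9 (including itself): 9, 15, 12. That's 3.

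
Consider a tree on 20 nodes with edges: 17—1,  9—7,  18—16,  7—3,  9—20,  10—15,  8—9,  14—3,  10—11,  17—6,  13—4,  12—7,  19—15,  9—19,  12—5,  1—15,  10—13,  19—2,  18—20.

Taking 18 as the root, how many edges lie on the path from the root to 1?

Climbing from 1 to the root: 1 → 15 → 19 → 9 → 20 → 18. That's 5 steps.

5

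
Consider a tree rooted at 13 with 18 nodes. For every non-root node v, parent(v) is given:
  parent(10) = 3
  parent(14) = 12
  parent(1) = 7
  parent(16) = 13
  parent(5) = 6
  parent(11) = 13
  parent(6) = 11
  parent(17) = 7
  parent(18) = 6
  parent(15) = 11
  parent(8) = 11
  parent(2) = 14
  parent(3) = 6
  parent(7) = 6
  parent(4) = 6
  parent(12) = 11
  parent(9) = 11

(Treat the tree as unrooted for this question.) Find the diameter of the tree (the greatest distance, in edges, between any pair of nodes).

6

A longest path is 17 – 7 – 6 – 11 – 12 – 14 – 2, with 6 edges.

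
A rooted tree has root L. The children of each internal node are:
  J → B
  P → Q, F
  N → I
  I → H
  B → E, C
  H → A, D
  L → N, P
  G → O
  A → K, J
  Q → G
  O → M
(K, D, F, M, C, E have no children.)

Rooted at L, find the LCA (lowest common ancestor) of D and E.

D's ancestor chain is D, H, I, N, L and E's is E, B, J, A, H, I, N, L; they first meet at H.

H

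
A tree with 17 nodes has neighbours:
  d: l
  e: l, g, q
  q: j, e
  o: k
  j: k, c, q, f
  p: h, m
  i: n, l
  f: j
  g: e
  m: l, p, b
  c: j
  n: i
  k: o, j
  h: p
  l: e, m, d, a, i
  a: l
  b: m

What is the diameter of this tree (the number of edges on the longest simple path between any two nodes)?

Starting from o, a farthest node is h at distance 8.
One longest path: o - k - j - q - e - l - m - p - h.
So the diameter is 8.

8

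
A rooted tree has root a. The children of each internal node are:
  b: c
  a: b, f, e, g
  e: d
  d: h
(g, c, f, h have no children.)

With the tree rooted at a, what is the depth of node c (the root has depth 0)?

2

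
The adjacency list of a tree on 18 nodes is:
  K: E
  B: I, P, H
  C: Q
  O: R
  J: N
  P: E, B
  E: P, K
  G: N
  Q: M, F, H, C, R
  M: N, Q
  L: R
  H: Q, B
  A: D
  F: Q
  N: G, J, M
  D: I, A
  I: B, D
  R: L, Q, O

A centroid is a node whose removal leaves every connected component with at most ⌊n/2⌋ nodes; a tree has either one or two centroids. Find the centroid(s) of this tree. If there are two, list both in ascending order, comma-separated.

Q

If Q is removed the pieces have sizes 8, 4, 3, 1, 1, all ≤ ⌊18/2⌋ = 9.
Every other node leaves some component of size > 9, so the centroid is unique.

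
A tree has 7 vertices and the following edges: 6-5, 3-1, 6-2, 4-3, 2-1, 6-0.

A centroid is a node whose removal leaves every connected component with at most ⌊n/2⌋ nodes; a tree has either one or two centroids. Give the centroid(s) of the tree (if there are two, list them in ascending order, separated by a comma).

Removing 2 splits the tree into components of sizes 3, 3; the largest is 3 ≤ ⌊7/2⌋ = 3.
No neighbour of 2 does as well, so 2 is the unique centroid.

2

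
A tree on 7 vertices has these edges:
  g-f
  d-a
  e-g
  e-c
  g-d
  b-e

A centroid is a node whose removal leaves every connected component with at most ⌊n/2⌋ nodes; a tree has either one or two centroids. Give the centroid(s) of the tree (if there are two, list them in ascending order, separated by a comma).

If g is removed the pieces have sizes 3, 2, 1, all ≤ ⌊7/2⌋ = 3.
No neighbour of g does as well, so g is the unique centroid.

g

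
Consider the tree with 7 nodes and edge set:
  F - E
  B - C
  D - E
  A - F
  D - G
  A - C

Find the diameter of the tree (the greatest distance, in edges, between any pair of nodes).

6

BFS from G reaches B last, at distance 6; BFS from B confirms no node is farther.
Path: G–D–E–F–A–C–B.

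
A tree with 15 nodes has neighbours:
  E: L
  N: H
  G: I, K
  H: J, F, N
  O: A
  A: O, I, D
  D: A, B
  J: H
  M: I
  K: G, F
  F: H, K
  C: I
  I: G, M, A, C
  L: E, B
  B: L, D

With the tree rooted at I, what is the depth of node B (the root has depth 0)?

Path from I to B: I – A – D – B, which has 3 edges.

3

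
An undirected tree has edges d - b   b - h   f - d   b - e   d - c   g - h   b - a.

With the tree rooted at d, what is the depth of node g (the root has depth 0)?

Path from d to g: d–b–h–g, which has 3 edges.

3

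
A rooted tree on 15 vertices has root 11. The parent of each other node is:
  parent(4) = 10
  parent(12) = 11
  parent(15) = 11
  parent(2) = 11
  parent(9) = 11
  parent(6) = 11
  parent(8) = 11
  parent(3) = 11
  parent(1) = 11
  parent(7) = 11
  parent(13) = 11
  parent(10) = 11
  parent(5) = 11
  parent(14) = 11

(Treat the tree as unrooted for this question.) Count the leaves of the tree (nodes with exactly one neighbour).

13

Degree-1 nodes: 1, 2, 3, 4, 5, 6, 7, 8, 9, 12, 13, 14, 15 — 13 of them.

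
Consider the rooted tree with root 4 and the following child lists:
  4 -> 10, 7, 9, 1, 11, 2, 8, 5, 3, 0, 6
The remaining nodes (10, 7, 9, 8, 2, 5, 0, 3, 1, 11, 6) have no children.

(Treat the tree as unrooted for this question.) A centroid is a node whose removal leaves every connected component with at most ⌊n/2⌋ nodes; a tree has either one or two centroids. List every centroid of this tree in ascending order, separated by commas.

If 4 is removed the pieces have sizes 1, 1, 1, 1, 1, 1, 1, 1, 1, 1, 1, all ≤ ⌊12/2⌋ = 6.
Every other node leaves some component of size > 6, so the centroid is unique.

4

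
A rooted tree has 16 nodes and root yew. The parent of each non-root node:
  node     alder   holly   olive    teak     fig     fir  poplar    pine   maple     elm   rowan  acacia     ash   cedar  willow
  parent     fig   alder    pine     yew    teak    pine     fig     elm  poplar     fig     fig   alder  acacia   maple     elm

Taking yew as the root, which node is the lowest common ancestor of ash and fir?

ash's ancestor chain is ash, acacia, alder, fig, teak, yew and fir's is fir, pine, elm, fig, teak, yew; they first meet at fig.

fig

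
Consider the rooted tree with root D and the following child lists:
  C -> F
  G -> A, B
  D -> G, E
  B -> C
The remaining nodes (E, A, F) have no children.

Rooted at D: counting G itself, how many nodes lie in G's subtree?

Descendants of G (including itself): G, A, B, C, F. That's 5.

5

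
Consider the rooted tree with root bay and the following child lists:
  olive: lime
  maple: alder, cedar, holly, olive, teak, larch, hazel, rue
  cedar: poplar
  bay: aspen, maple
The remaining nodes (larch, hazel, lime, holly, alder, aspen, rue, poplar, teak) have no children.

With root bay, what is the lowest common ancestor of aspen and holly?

bay

Ancestors of aspen (toward the root): aspen, bay.
Ancestors of holly: holly, maple, bay.
The deepest node appearing in both lists is bay.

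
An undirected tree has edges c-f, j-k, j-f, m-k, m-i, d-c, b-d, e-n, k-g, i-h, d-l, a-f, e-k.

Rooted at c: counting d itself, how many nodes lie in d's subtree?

3

Descendants of d (including itself): d, b, l. That's 3.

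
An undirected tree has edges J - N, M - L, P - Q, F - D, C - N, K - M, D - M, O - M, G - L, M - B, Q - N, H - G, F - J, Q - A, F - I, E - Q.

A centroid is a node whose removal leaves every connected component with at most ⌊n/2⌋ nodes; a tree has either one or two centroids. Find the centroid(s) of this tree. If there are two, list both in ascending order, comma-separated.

Removing F splits the tree into components of sizes 8, 7, 1; the largest is 8 ≤ ⌊17/2⌋ = 8.
No neighbour of F does as well, so F is the unique centroid.

F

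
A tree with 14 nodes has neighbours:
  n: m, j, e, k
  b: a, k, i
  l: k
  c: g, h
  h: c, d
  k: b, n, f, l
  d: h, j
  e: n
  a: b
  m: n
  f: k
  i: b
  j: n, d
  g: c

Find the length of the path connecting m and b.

m–n–k–b: 3 edges.

3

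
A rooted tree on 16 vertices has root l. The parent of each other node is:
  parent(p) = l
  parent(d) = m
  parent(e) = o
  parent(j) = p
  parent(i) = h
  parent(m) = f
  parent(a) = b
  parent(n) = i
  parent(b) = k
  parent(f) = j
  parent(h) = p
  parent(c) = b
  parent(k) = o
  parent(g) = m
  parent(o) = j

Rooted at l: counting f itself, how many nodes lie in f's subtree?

f's subtree: {f, m, g, d}, size 4.

4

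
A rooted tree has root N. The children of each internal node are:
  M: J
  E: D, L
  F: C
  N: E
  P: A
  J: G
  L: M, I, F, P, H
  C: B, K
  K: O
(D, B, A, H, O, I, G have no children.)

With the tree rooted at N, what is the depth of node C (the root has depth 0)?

4

N → E → L → F → C — 4 edges.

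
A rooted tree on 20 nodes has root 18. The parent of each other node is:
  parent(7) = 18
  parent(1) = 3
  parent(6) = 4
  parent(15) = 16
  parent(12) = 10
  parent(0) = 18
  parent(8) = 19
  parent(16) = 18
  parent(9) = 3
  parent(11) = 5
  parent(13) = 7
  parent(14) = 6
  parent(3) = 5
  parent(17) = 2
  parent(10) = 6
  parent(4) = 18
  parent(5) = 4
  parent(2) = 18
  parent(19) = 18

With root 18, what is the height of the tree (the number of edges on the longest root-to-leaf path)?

4

The longest root-to-leaf path is 18 – 4 – 6 – 10 – 12 (4 edges).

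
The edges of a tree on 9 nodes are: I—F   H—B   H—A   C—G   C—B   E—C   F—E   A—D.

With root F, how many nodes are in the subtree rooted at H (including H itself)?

3

H's subtree: {H, A, D}, size 3.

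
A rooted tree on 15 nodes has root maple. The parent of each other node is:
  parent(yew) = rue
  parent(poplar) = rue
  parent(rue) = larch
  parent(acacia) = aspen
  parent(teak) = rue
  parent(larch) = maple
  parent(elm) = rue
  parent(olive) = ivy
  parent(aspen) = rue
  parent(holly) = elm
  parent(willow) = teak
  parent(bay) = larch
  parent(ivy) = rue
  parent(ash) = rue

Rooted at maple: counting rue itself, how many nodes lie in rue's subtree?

rue's subtree: {rue, teak, yew, aspen, poplar, elm, ash, ivy, willow, acacia, holly, olive}, size 12.

12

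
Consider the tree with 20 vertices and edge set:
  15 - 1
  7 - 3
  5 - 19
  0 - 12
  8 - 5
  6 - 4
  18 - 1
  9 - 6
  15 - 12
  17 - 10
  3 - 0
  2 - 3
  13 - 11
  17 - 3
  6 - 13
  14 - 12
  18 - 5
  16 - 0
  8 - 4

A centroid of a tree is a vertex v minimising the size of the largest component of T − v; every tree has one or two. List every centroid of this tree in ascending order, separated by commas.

Delete 15: the remaining components have sizes 10, 9. Max 10 ≤ 10, so 15 is a centroid.
Its neighbour 1 also leaves a largest component of size 10, so both are centroids.

1, 15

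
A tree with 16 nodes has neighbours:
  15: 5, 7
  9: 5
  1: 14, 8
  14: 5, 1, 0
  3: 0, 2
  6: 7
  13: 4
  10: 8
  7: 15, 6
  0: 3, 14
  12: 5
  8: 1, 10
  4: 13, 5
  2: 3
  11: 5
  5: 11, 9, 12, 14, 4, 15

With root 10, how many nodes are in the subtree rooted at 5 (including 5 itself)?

The subtree rooted at 5 contains: 5, 15, 9, 12, 11, 4, 7, 13, 6 — 9 nodes.

9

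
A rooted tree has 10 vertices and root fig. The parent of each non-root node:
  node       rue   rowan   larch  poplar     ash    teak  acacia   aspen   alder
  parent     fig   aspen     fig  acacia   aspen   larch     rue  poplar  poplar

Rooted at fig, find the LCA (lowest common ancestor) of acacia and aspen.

acacia's ancestor chain is acacia, rue, fig and aspen's is aspen, poplar, acacia, rue, fig; they first meet at acacia.

acacia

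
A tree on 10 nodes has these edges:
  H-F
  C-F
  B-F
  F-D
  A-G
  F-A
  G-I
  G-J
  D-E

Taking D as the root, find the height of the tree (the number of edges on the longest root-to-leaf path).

4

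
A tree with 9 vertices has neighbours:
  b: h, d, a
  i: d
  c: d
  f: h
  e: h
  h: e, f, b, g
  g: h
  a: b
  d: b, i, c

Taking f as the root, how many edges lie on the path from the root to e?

f – h – e — 2 edges.

2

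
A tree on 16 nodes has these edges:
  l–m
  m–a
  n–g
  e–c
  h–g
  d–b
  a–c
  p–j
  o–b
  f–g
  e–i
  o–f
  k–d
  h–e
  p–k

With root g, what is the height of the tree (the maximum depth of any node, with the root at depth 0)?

7

The longest root-to-leaf path is g-f-o-b-d-k-p-j (7 edges).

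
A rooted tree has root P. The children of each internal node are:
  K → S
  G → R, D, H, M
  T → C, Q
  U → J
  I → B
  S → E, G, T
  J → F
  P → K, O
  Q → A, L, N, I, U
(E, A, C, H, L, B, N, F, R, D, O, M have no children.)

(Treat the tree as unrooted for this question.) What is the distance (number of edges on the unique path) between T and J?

T–Q–U–J: 3 edges.

3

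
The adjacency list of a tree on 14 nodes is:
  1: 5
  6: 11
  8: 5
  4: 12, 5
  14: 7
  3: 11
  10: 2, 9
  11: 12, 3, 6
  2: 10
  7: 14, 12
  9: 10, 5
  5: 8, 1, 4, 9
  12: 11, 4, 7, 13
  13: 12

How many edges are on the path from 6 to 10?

6

Walking from 6: 6–11–12–4–5–9–10. Length 6.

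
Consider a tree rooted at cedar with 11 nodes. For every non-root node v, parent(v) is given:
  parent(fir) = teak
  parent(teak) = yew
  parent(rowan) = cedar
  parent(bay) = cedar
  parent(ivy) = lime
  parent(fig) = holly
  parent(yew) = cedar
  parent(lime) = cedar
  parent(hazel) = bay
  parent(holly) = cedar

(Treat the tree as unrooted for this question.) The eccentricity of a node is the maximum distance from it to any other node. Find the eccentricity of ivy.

A farthest node from ivy is fir.
The path ivy–lime–cedar–yew–teak–fir has 5 edges.

5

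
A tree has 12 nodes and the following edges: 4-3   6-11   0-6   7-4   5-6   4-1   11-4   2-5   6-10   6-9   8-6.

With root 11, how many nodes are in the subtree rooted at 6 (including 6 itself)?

The subtree rooted at 6 contains: 6, 10, 9, 0, 5, 8, 2 — 7 nodes.

7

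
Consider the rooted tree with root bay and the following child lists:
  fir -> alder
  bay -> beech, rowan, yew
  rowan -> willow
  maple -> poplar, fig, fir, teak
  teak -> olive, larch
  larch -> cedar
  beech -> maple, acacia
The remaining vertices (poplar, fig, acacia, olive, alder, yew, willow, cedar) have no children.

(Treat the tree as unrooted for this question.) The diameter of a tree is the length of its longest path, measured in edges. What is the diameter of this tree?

Starting from willow, a farthest node is cedar at distance 7.
One longest path: willow - rowan - bay - beech - maple - teak - larch - cedar.
So the diameter is 7.

7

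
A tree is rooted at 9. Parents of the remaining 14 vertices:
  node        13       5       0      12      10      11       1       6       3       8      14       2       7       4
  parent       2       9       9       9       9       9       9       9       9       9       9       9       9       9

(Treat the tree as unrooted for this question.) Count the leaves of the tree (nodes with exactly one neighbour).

13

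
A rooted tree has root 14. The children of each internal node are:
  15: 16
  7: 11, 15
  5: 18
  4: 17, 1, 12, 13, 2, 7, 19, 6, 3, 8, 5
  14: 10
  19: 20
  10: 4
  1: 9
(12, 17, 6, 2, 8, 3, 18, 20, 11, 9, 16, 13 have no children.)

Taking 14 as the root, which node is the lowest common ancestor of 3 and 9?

4

Ancestors of 3 (toward the root): 3, 4, 10, 14.
Ancestors of 9: 9, 1, 4, 10, 14.
The deepest node appearing in both lists is 4.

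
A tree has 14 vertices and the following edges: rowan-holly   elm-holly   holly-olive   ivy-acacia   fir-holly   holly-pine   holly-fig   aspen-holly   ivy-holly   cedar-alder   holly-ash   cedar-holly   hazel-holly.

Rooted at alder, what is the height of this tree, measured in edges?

The longest root-to-leaf path is alder–cedar–holly–ivy–acacia (4 edges).

4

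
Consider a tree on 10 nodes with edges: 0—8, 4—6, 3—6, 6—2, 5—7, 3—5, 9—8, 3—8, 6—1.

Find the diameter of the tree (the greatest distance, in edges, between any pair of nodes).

4

BFS from 0 reaches 2 last, at distance 4; BFS from 2 confirms no node is farther.
Path: 0-8-3-6-2.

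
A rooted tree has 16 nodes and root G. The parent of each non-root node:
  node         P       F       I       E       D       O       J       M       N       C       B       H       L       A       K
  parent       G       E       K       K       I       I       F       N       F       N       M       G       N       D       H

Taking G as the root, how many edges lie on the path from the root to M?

G – H – K – E – F – N – M — 6 edges.

6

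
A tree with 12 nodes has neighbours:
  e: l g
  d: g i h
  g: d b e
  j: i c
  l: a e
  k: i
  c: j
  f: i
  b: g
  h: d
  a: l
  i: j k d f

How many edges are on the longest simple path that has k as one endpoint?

A farthest node from k is a.
The path k–i–d–g–e–l–a has 6 edges.

6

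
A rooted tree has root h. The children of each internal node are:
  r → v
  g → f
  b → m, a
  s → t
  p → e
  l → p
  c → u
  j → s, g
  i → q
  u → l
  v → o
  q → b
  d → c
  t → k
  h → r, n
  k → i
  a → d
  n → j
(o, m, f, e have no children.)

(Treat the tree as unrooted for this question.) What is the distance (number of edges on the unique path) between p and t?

10

Walking from p: p - l - u - c - d - a - b - q - i - k - t. Length 10.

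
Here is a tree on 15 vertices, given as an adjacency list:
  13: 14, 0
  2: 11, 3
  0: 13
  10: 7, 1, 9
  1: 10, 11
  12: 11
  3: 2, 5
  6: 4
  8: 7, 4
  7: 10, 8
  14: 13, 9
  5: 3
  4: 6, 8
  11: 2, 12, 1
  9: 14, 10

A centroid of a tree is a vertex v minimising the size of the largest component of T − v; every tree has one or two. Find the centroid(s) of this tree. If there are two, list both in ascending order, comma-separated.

10

Removing 10 splits the tree into components of sizes 6, 4, 4; the largest is 6 ≤ ⌊15/2⌋ = 7.
No neighbour of 10 does as well, so 10 is the unique centroid.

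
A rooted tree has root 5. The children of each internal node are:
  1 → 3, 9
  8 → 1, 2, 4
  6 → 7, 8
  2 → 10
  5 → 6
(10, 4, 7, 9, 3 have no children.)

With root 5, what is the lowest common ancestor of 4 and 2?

Path 4→root: 4 8 6 5; path 2→root: 2 8 6 5.
First common node: 8.

8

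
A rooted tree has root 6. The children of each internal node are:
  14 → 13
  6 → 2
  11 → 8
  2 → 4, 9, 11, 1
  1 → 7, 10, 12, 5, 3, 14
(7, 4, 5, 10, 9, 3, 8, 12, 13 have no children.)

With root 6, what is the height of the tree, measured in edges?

4

13 sits deepest: 6–2–1–14–13 — 4 edges from the root.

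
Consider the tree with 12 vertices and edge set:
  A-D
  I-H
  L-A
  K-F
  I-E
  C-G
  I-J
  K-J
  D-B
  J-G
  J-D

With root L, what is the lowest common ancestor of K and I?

Path K→root: K J D A L; path I→root: I J D A L.
First common node: J.

J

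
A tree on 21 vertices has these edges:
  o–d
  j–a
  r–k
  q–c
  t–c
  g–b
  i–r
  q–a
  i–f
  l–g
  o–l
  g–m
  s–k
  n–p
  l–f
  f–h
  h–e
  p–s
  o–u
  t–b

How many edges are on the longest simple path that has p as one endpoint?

A farthest node from p is j.
The path p-s-k-r-i-f-l-g-b-t-c-q-a-j has 13 edges.

13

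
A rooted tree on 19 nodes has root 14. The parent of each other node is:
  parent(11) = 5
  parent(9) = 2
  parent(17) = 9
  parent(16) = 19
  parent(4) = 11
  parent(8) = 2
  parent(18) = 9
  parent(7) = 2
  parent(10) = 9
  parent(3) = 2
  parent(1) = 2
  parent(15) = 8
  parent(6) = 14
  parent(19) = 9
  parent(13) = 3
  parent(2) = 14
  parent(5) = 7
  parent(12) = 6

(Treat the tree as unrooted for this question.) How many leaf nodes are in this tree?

The leaves are 1, 4, 10, 12, 13, 15, 16, 17, 18.
That is 9 leaves.

9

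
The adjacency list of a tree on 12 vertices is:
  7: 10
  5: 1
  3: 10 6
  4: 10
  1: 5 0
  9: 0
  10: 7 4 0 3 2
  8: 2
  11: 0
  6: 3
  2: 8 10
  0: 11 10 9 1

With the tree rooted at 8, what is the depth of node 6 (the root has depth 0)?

8–2–10–3–6 — 4 edges.

4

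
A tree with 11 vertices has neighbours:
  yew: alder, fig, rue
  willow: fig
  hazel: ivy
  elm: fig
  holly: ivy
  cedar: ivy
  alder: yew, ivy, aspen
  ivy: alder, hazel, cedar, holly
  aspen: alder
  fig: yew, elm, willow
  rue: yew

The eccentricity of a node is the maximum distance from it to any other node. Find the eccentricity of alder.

3

A farthest node from alder is elm (willow also at distance 3).
The path alder-yew-fig-elm has 3 edges.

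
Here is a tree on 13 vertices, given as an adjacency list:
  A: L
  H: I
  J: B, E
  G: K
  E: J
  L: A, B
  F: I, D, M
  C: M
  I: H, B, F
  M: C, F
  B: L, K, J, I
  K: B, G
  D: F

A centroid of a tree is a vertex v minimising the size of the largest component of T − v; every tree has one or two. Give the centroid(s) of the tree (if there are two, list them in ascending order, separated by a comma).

B

Delete B: the remaining components have sizes 6, 2, 2, 2. Max 6 ≤ 6, so B is a centroid.
Every other node leaves some component of size > 6, so the centroid is unique.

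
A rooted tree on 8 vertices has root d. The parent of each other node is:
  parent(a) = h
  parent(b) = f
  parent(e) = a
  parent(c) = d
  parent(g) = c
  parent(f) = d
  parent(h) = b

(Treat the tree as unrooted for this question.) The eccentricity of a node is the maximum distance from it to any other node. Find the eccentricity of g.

7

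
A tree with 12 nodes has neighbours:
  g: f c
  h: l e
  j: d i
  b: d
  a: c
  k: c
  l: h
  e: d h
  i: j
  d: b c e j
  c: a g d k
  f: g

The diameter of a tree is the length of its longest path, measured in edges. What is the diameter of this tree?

6

BFS from l reaches f last, at distance 6; BFS from f confirms no node is farther.
Path: l - h - e - d - c - g - f.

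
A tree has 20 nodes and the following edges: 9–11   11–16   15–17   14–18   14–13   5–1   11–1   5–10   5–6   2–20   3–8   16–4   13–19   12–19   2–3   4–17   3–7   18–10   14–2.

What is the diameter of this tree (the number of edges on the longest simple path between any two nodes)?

Starting from 15, a farthest node is 8 at distance 12.
One longest path: 15–17–4–16–11–1–5–10–18–14–2–3–8.
So the diameter is 12.

12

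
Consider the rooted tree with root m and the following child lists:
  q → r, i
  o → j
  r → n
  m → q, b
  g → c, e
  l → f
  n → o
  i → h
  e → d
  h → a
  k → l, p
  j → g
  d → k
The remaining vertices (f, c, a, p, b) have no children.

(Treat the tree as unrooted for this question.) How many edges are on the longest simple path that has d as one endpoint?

10

A farthest node from d is a.
The path d – e – g – j – o – n – r – q – i – h – a has 10 edges.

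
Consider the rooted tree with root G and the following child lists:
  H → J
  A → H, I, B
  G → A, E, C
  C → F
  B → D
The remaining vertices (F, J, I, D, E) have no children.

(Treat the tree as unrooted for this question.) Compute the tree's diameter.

A longest path is F – C – G – A – H – J, with 5 edges.

5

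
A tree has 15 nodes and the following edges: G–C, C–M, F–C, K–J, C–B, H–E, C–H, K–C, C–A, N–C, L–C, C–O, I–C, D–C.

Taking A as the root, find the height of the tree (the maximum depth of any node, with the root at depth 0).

3

The longest root-to-leaf path is A → C → K → J (3 edges).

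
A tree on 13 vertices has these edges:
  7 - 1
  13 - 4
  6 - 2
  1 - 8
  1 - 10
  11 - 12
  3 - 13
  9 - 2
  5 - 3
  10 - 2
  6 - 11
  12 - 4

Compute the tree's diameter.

10

BFS from 8 reaches 5 last, at distance 10; BFS from 5 confirms no node is farther.
Path: 8 – 1 – 10 – 2 – 6 – 11 – 12 – 4 – 13 – 3 – 5.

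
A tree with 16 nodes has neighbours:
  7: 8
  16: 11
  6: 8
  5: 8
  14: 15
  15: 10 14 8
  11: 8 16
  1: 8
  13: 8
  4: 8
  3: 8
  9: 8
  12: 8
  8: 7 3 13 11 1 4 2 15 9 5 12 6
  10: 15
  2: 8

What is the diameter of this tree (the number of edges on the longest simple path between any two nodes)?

Starting from 14, a farthest node is 16 at distance 4.
One longest path: 14 – 15 – 8 – 11 – 16.
So the diameter is 4.

4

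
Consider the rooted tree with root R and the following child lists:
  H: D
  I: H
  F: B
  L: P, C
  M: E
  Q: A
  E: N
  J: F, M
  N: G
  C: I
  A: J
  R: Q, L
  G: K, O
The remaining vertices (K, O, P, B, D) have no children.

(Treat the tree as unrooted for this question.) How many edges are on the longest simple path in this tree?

13

Starting from D, a farthest node is K at distance 13.
One longest path: D - H - I - C - L - R - Q - A - J - M - E - N - G - K.
So the diameter is 13.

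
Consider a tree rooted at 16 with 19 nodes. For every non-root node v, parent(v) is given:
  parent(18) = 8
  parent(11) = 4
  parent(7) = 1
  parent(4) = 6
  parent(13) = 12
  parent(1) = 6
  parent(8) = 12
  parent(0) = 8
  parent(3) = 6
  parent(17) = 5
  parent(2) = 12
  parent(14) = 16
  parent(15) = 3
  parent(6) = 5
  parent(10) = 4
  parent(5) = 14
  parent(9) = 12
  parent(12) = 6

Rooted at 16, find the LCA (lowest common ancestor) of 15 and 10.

6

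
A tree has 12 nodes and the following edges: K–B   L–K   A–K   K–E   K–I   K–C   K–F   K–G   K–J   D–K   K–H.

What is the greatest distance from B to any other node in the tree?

2

Distances from B peak at 2, attained at H (G, A, D, C, F, E, I, J, L also at distance 2).
B-K-H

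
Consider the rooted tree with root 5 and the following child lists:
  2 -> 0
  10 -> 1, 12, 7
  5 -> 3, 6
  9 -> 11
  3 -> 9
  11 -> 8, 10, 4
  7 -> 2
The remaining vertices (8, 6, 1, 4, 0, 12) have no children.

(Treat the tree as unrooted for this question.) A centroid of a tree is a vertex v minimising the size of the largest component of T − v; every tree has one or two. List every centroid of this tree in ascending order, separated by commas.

Removing 11 splits the tree into components of sizes 6, 4, 1, 1; the largest is 6 ≤ ⌊13/2⌋ = 6.
No neighbour of 11 does as well, so 11 is the unique centroid.

11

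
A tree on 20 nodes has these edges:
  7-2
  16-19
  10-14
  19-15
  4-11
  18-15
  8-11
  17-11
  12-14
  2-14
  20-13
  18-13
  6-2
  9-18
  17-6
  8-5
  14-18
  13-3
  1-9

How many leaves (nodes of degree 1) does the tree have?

9

The leaves are 1, 3, 4, 5, 7, 10, 12, 16, 20.
That is 9 leaves.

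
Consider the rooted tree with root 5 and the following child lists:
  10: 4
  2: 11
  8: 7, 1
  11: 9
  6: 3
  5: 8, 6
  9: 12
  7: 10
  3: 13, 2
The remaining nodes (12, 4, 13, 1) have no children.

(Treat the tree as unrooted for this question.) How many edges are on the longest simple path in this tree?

10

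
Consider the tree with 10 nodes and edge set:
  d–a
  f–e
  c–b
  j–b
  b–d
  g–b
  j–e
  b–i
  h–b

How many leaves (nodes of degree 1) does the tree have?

The leaves are a, c, f, g, h, i.
That is 6 leaves.

6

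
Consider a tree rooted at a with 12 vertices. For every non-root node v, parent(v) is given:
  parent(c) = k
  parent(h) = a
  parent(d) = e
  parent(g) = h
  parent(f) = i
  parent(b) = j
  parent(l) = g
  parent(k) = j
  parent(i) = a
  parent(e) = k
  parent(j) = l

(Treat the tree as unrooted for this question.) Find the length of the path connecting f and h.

3

f–i–a–h: 3 edges.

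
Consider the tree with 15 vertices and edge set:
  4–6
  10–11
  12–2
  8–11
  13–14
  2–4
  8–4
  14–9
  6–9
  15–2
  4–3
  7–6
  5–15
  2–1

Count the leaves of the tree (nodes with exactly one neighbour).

7

Degree-1 nodes: 1, 3, 5, 7, 10, 12, 13 — 7 of them.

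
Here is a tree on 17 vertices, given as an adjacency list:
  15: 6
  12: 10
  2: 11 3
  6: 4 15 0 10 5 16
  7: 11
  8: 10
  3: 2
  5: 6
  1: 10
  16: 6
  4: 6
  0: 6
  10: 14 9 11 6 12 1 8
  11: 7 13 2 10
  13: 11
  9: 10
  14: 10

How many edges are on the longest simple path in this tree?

5

BFS from 3 reaches 0 last, at distance 5; BFS from 0 confirms no node is farther.
Path: 3-2-11-10-6-0.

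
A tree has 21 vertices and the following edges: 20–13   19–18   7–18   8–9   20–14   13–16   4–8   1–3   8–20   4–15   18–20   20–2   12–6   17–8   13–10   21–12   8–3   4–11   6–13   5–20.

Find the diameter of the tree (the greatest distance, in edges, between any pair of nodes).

BFS from 1 reaches 21 last, at distance 7; BFS from 21 confirms no node is farther.
Path: 1 - 3 - 8 - 20 - 13 - 6 - 12 - 21.

7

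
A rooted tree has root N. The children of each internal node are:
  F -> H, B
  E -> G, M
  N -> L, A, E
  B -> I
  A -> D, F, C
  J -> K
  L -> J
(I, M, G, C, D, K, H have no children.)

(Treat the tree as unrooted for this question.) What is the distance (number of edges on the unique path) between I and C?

4

I - B - F - A - C: 4 edges.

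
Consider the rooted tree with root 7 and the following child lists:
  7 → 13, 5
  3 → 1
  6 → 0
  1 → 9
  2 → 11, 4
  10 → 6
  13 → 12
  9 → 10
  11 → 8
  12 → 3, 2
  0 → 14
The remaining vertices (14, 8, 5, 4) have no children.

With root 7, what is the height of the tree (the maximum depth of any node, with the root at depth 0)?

14 sits deepest: 7 → 13 → 12 → 3 → 1 → 9 → 10 → 6 → 0 → 14 — 9 edges from the root.

9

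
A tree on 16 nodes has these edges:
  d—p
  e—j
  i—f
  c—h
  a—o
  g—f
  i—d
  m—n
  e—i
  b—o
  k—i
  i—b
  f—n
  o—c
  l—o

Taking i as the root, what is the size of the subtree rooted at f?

The subtree rooted at f contains: f, g, n, m — 4 nodes.

4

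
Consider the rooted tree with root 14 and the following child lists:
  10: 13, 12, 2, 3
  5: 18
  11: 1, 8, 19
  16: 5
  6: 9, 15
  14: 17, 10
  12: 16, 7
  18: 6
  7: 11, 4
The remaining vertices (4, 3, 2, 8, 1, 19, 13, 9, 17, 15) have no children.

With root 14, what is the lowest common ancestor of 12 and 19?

12's ancestor chain is 12, 10, 14 and 19's is 19, 11, 7, 12, 10, 14; they first meet at 12.

12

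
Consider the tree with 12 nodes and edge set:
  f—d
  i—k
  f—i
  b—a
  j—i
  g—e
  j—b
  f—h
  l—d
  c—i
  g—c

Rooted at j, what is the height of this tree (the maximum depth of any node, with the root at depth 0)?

A deepest node is e, reached by j – i – c – g – e.
That path has 4 edges, so the height is 4.

4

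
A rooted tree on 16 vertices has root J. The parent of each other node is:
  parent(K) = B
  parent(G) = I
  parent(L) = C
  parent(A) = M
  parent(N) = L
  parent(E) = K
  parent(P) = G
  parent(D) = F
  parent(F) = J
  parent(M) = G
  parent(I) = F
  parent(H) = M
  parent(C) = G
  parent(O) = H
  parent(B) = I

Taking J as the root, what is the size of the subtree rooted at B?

The subtree rooted at B contains: B, K, E — 3 nodes.

3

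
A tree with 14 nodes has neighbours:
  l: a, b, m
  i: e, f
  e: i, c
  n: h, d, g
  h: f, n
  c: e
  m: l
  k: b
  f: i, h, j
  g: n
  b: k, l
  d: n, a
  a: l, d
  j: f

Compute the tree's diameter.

A longest path is k–b–l–a–d–n–h–f–i–e–c, with 10 edges.

10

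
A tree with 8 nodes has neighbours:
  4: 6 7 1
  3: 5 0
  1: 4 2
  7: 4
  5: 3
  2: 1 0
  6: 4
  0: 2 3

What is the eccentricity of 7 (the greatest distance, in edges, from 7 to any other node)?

The node farthest from 7 is 5, via 7 – 4 – 1 – 2 – 0 – 3 – 5 — 6 edges.

6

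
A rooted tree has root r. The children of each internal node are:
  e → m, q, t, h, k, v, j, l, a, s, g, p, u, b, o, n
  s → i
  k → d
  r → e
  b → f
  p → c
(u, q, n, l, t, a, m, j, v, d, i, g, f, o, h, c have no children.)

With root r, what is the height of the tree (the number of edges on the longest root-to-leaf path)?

i sits deepest: r-e-s-i — 3 edges from the root.

3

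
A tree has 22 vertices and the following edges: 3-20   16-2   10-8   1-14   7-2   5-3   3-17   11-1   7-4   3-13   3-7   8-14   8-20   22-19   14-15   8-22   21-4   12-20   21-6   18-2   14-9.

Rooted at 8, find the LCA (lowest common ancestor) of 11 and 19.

Ancestors of 11 (toward the root): 11, 1, 14, 8.
Ancestors of 19: 19, 22, 8.
The deepest node appearing in both lists is 8.

8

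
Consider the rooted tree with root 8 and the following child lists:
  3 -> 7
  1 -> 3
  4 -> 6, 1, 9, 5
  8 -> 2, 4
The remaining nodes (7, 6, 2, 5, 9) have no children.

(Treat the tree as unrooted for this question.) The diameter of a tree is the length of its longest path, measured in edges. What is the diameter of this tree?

5

A longest path is 7 - 3 - 1 - 4 - 8 - 2, with 5 edges.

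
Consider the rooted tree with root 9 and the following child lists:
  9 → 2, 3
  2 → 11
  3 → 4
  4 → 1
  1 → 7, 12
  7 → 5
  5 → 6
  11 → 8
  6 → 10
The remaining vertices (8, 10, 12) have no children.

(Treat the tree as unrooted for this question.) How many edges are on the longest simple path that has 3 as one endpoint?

A farthest node from 3 is 10.
The path 3–4–1–7–5–6–10 has 6 edges.

6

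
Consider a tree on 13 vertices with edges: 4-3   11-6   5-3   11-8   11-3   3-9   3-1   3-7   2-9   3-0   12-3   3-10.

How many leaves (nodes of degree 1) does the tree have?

The leaves are 0, 1, 2, 4, 5, 6, 7, 8, 10, 12.
That is 10 leaves.

10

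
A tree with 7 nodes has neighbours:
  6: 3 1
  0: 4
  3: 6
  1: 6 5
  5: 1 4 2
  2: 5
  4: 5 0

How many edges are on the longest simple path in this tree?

A longest path is 0 – 4 – 5 – 1 – 6 – 3, with 5 edges.

5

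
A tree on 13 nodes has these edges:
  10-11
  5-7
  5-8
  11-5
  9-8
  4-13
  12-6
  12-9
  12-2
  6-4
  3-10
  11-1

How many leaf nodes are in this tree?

5

Exactly 5 nodes have a single neighbour: 1, 2, 3, 7, 13.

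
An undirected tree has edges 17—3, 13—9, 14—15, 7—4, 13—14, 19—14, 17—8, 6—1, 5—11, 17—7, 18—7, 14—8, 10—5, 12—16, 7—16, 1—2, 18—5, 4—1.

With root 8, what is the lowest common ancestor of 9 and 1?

8

Ancestors of 9 (toward the root): 9, 13, 14, 8.
Ancestors of 1: 1, 4, 7, 17, 8.
The deepest node appearing in both lists is 8.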